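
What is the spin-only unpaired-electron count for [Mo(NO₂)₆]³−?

Summing ligand charges against the −3 overall charge gives an oxidation state of +3 for molybdenum.
Molybdenum is a group-6 element; Mo(III) is therefore d³.
In an octahedral field the d³ configuration is t₂g³e_g⁰ (only one arrangement possible), giving 3 unpaired electrons.

3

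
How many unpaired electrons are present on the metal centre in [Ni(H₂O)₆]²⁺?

2

Ligand charges: water is neutral. With an overall charge of +2 the nickel centre must be in the +2 oxidation state.
Ni sits in group 10, so the d-electron count is 10 − 2 = 8.
In an octahedral field the d⁸ configuration is t₂g⁶e_g² (only one arrangement possible), giving 2 unpaired electrons.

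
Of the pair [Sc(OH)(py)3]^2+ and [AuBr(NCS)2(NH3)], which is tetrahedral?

For [Sc(OH)(py)3]^2+: Summing ligand charges against the +2 overall charge gives an oxidation state of +3 for scandium. Sc sits in group 3, so the d-electron count is 3 − 3 = 0. A d⁰ ion has no crystal-field stabilisation preference between square planar and tetrahedral, so four ligands adopt the sterically favoured tetrahedral geometry. → tetrahedral.
For [AuBr(NCS)2(NH3)]: Ligand charges: each bromide is −1; each isothiocyanate is −1; ammonia is neutral. With an overall charge of 0 the gold centre must be in the +3 oxidation state. Group 11 minus oxidation state 3 gives a d⁸ configuration. A 5d d⁸ ion has a large crystal-field splitting; square planar leaves the high-energy d_{x²−y²} orbital empty and maximises CFSE. → square planar.

[Sc(OH)(py)3]^2+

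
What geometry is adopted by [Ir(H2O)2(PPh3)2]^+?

Water is neutral; triphenylphosphine is neutral; balancing the +1 overall charge requires Ir(I).
Ir sits in group 9, so the d-electron count is 9 − 1 = 8.
Coordination number: 4.
A 5d d⁸ ion has a large crystal-field splitting; square planar leaves the high-energy d_{x²−y²} orbital empty and maximises CFSE.

square planar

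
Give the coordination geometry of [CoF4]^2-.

Summing ligand charges against the −2 overall charge gives an oxidation state of +2 for cobalt.
Cobalt is a group-9 element; Co(II) is therefore d⁷.
Coordination number: 4.
Fluoride is a weak-field ligand.
For a high-spin 3d d⁷ ion with weak-field ligands the small Δₜ gives little square-planar CFSE advantage, so four ligands adopt the sterically favoured tetrahedral geometry.

tetrahedral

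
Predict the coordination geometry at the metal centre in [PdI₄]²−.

square planar

Ligand charges: each iodide is −1. With an overall charge of −2 the palladium centre must be in the +2 oxidation state.
Palladium is a group-10 element; Pd(II) is therefore d⁸.
With 4 monodentate ligands the coordination number is 4.
A 4d d⁸ ion has a large crystal-field splitting; square planar leaves the high-energy d_{x²−y²} orbital empty and maximises CFSE.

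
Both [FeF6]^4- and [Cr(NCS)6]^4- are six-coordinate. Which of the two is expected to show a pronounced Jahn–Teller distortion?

[FeF6]^4-: Ligand charges: each fluoride is −1. With an overall charge of −4 the iron centre must be in the +2 oxidation state. Group 8 minus oxidation state 2 gives a d⁶ configuration. Fluoride is a weak-field ligand for a first-row metal, so the complex is high-spin. The d⁶ configuration leaves the e_g set evenly filled (or empty) — no strong Jahn–Teller driving force.
[Cr(NCS)6]^4-: Each isothiocyanate is −1; balancing the −4 overall charge requires Cr(II). Chromium is a group-6 element; Cr(II) is therefore d⁴. Isothiocyanate is a weak-field ligand for a first-row metal, so the complex is high-spin. The t₂g³e_g¹ (high-spin) configuration has an unevenly filled e_g set; the Jahn–Teller theorem predicts a tetragonal distortion (typically axial elongation) to lift the degeneracy.

[Cr(NCS)6]^4-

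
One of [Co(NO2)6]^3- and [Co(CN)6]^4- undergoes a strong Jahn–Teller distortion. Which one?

[Co(NO2)6]^3-: Ligand charges: each nitro (N-bound nitrite) is −1. With an overall charge of −3 the cobalt centre must be in the +3 oxidation state. Co sits in group 9, so the d-electron count is 9 − 3 = 6. Co(III) has an exceptionally large octahedral splitting and is low-spin with essentially every ligand except fluoride. The d⁶ configuration leaves the e_g set evenly filled (or empty) — no strong Jahn–Teller driving force.
[Co(CN)6]^4-: Each cyanide is −1; balancing the −4 overall charge requires Co(II). Group 9 minus oxidation state 2 gives a d⁷ configuration. Cyanide is a strong-field ligand (high in the spectrochemical series) for a first-row metal, so the complex is low-spin. The t₂g⁶e_g¹ (low-spin) configuration has an unevenly filled e_g set; the Jahn–Teller theorem predicts a tetragonal distortion (typically axial elongation) to lift the degeneracy.

[Co(CN)6]^4-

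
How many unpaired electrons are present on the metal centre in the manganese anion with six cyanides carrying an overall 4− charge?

1 unpaired electron

Ligand charges: each cyanide is −1. With an overall charge of −4 the manganese centre must be in the +2 oxidation state.
Mn sits in group 7, so the d-electron count is 7 − 2 = 5.
The spin state decides the count: Cyanide is a strong-field ligand (high in the spectrochemical series) for a first-row metal, so the complex is low-spin.
An octahedral low-spin d⁵ ion is t₂g⁵e_g⁰, giving 1 unpaired electron.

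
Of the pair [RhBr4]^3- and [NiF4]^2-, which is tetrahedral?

For [RhBr4]^3-: Each bromide is −1; balancing the −3 overall charge requires Rh(I). Rh sits in group 9, so the d-electron count is 9 − 1 = 8. A 4d d⁸ ion has a large crystal-field splitting; square planar leaves the high-energy d_{x²−y²} orbital empty and maximises CFSE. → square planar.
For [NiF4]^2-: Each fluoride is −1; balancing the −2 overall charge requires Ni(II). Ni sits in group 10, so the d-electron count is 10 − 2 = 8. Fluoride is a weak-field ligand. With weak-field ligands the CFSE gain from square planar is small, so a 3d d⁸ ion takes the sterically preferred tetrahedral geometry. → tetrahedral.

[NiF4]^2-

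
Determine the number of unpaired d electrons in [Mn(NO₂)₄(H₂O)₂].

Ligand charges: each nitro (N-bound nitrite) is −1; water is neutral. With an overall charge of 0 the manganese centre must be in the +4 oxidation state.
Mn sits in group 7, so the d-electron count is 7 − 4 = 3.
In an octahedral field the d³ configuration is t₂g³e_g⁰ (only one arrangement possible), giving 3 unpaired electrons.

3 unpaired electrons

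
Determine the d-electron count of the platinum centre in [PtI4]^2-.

d⁸

Ligand charges: each iodide is −1. With an overall charge of −2 the platinum centre must be in the +2 oxidation state.
Pt sits in group 10, so the d-electron count is 10 − 2 = 8.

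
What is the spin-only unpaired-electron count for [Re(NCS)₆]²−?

3 unpaired electrons

Each isothiocyanate is −1; balancing the −2 overall charge requires Re(IV).
Group 7 minus oxidation state 4 gives a d³ configuration.
In an octahedral field the d³ configuration is t₂g³e_g⁰ (only one arrangement possible), giving 3 unpaired electrons.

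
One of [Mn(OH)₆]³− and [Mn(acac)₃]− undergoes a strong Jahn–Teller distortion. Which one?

[Mn(OH)₆]³−

[Mn(OH)₆]³−: Each hydroxide is −1; balancing the −3 overall charge requires Mn(III). Mn sits in group 7, so the d-electron count is 7 − 3 = 4. Hydroxide is a weak-field ligand for a first-row metal, so the complex is high-spin. The t₂g³e_g¹ (high-spin) configuration has an unevenly filled e_g set; the Jahn–Teller theorem predicts a tetragonal distortion (typically axial elongation) to lift the degeneracy.
[Mn(acac)₃]−: Each acetylacetonate is −1; balancing the −1 overall charge requires Mn(II). Group 7 minus oxidation state 2 gives a d⁵ configuration. Acetylacetonate is a weak-field ligand for a first-row metal, so the complex is high-spin. The d⁵ configuration leaves the e_g set evenly filled (or empty) — no strong Jahn–Teller driving force.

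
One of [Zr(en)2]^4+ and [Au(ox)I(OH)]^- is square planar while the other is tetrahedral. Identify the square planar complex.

For [Zr(en)2]^4+: Ligand charges: ethylenediamine is neutral. With an overall charge of +4 the zirconium centre must be in the +4 oxidation state. Group 4 minus oxidation state 4 gives a d⁰ configuration. A d⁰ ion has no crystal-field stabilisation preference between square planar and tetrahedral, so four ligands adopt the sterically favoured tetrahedral geometry. → tetrahedral.
For [Au(ox)I(OH)]^-: Ligand charges: each oxalate is −2; each iodide is −1; each hydroxide is −1. With an overall charge of −1 the gold centre must be in the +3 oxidation state. Gold is a group-11 element; Au(III) is therefore d⁸. A 5d d⁸ ion has a large crystal-field splitting; square planar leaves the high-energy d_{x²−y²} orbital empty and maximises CFSE. → square planar.

[Au(ox)I(OH)]^-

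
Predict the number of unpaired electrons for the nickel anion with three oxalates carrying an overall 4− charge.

2

Ligand charges: each oxalate is −2. With an overall charge of −4 the nickel centre must be in the +2 oxidation state.
Ni sits in group 10, so the d-electron count is 10 − 2 = 8.
Counting donor atoms: 3×oxalate (bidentate) → 6 donors. Coordination number = 6.
In an octahedral field the d⁸ configuration is t₂g⁶e_g² (only one arrangement possible), giving 2 unpaired electrons.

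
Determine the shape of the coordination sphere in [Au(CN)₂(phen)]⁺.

Ligand charges: each cyanide is −1; 1,10-phenanthroline is neutral. With an overall charge of +1 the gold centre must be in the +3 oxidation state.
Au sits in group 11, so the d-electron count is 11 − 3 = 8.
Counting donor atoms: 2×cyanide (monodentate) → 2 donors; 1×1,10-phenanthroline (bidentate) → 2 donors. Coordination number = 4.
A 5d d⁸ ion has a large crystal-field splitting; square planar leaves the high-energy d_{x²−y²} orbital empty and maximises CFSE.

square planar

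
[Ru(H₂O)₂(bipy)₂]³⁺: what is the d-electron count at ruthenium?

d5

Summing ligand charges against the +3 overall charge gives an oxidation state of +3 for ruthenium.
Group 8 minus oxidation state 3 gives a d⁵ configuration.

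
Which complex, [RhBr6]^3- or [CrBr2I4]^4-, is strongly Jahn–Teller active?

[RhBr6]^3-: Each bromide is −1; balancing the −3 overall charge requires Rh(III). Group 9 minus oxidation state 3 gives a d⁶ configuration. A 4d ion has a large Δₒ and is invariably low-spin. The d⁶ configuration leaves the e_g set evenly filled (or empty) — no strong Jahn–Teller driving force.
[CrBr2I4]^4-: Each bromide is −1; each iodide is −1; balancing the −4 overall charge requires Cr(II). Chromium is a group-6 element; Cr(II) is therefore d⁴. Bromide and iodide are weak-field ligands for a first-row metal, so the complex is high-spin. The t₂g³e_g¹ (high-spin) configuration has an unevenly filled e_g set; the Jahn–Teller theorem predicts a tetragonal distortion (typically axial elongation) to lift the degeneracy.

[CrBr2I4]^4-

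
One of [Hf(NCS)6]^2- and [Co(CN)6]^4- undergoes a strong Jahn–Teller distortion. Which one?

[Co(CN)6]^4-

[Hf(NCS)6]^2-: Summing ligand charges against the −2 overall charge gives an oxidation state of +4 for hafnium. Group 4 minus oxidation state 4 gives a d⁰ configuration. The d⁰ configuration leaves the e_g set evenly filled (or empty) — no strong Jahn–Teller driving force.
[Co(CN)6]^4-: Each cyanide is −1; balancing the −4 overall charge requires Co(II). Cobalt is a group-9 element; Co(II) is therefore d⁷. Cyanide is a strong-field ligand (high in the spectrochemical series) for a first-row metal, so the complex is low-spin. The t₂g⁶e_g¹ (low-spin) configuration has an unevenly filled e_g set; the Jahn–Teller theorem predicts a tetragonal distortion (typically axial elongation) to lift the degeneracy.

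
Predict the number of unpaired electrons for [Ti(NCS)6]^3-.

1 unpaired electron

Each isothiocyanate is −1; balancing the −3 overall charge requires Ti(III).
Titanium is a group-4 element; Ti(III) is therefore d¹.
In an octahedral field the d¹ configuration is t₂g¹e_g⁰ (only one arrangement possible), giving 1 unpaired electron.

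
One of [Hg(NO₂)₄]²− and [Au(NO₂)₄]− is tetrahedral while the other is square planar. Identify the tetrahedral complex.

[Hg(NO₂)₄]²−

For [Hg(NO₂)₄]²−: Each nitro (N-bound nitrite) is −1; balancing the −2 overall charge requires Hg(II). Hg sits in group 12, so the d-electron count is 12 − 2 = 10. A d¹⁰ ion has no crystal-field stabilisation preference between square planar and tetrahedral, so four ligands adopt the sterically favoured tetrahedral geometry. → tetrahedral.
For [Au(NO₂)₄]−: Each nitro (N-bound nitrite) is −1; balancing the −1 overall charge requires Au(III). Group 11 minus oxidation state 3 gives a d⁸ configuration. A 5d d⁸ ion has a large crystal-field splitting; square planar leaves the high-energy d_{x²−y²} orbital empty and maximises CFSE. → square planar.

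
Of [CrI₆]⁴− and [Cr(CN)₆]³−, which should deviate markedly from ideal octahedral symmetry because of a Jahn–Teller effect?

[CrI₆]⁴−

[CrI₆]⁴−: Summing ligand charges against the −4 overall charge gives an oxidation state of +2 for chromium. Chromium is a group-6 element; Cr(II) is therefore d⁴. Iodide is a weak-field ligand for a first-row metal, so the complex is high-spin. The t₂g³e_g¹ (high-spin) configuration has an unevenly filled e_g set; the Jahn–Teller theorem predicts a tetragonal distortion (typically axial elongation) to lift the degeneracy.
[Cr(CN)₆]³−: Ligand charges: each cyanide is −1. With an overall charge of −3 the chromium centre must be in the +3 oxidation state. Group 6 minus oxidation state 3 gives a d³ configuration. The d³ configuration leaves the e_g set evenly filled (or empty) — no strong Jahn–Teller driving force.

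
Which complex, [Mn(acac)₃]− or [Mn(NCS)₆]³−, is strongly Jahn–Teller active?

[Mn(NCS)₆]³−

[Mn(acac)₃]−: Each acetylacetonate is −1; balancing the −1 overall charge requires Mn(II). Manganese is a group-7 element; Mn(II) is therefore d⁵. Acetylacetonate is a weak-field ligand for a first-row metal, so the complex is high-spin. The d⁵ configuration leaves the e_g set evenly filled (or empty) — no strong Jahn–Teller driving force.
[Mn(NCS)₆]³−: Summing ligand charges against the −3 overall charge gives an oxidation state of +3 for manganese. Manganese is a group-7 element; Mn(III) is therefore d⁴. Isothiocyanate is a weak-field ligand for a first-row metal, so the complex is high-spin. The t₂g³e_g¹ (high-spin) configuration has an unevenly filled e_g set; the Jahn–Teller theorem predicts a tetragonal distortion (typically axial elongation) to lift the degeneracy.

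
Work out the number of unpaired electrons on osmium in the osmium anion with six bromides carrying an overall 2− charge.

Summing ligand charges against the −2 overall charge gives an oxidation state of +4 for osmium.
Group 8 minus oxidation state 4 gives a d⁴ configuration.
The spin state decides the count: a 5d ion has a large Δₒ and is invariably low-spin.
An octahedral low-spin d⁴ ion is t₂g⁴e_g⁰, giving 2 unpaired electrons.

2 unpaired electrons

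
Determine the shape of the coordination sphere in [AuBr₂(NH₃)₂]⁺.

Each bromide is −1; ammonia is neutral; balancing the +1 overall charge requires Au(III).
Group 11 minus oxidation state 3 gives a d⁸ configuration.
With 4 monodentate ligands the coordination number is 4.
A 5d d⁸ ion has a large crystal-field splitting; square planar leaves the high-energy d_{x²−y²} orbital empty and maximises CFSE.

square planar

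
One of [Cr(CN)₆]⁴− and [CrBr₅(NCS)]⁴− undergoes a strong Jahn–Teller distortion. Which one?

[Cr(CN)₆]⁴−: Ligand charges: each cyanide is −1. With an overall charge of −4 the chromium centre must be in the +2 oxidation state. Chromium is a group-6 element; Cr(II) is therefore d⁴. Cyanide is a strong-field ligand (high in the spectrochemical series) for a first-row metal, so the complex is low-spin. The d⁴ configuration leaves the e_g set evenly filled (or empty) — no strong Jahn–Teller driving force.
[CrBr₅(NCS)]⁴−: Summing ligand charges against the −4 overall charge gives an oxidation state of +2 for chromium. Cr sits in group 6, so the d-electron count is 6 − 2 = 4. Bromide and isothiocyanate are weak-field ligands for a first-row metal, so the complex is high-spin. The t₂g³e_g¹ (high-spin) configuration has an unevenly filled e_g set; the Jahn–Teller theorem predicts a tetragonal distortion (typically axial elongation) to lift the degeneracy.

[CrBr₅(NCS)]⁴−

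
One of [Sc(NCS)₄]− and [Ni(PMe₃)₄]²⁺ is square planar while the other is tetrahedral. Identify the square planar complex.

[Ni(PMe₃)₄]²⁺

For [Sc(NCS)₄]−: Ligand charges: each isothiocyanate is −1. With an overall charge of −1 the scandium centre must be in the +3 oxidation state. Sc sits in group 3, so the d-electron count is 3 − 3 = 0. A d⁰ ion has no crystal-field stabilisation preference between square planar and tetrahedral, so four ligands adopt the sterically favoured tetrahedral geometry. → tetrahedral.
For [Ni(PMe₃)₄]²⁺: Summing ligand charges against the +2 overall charge gives an oxidation state of +2 for nickel. Nickel is a group-10 element; Ni(II) is therefore d⁸. Trimethylphosphine is a strong-field ligand (high in the spectrochemical series). A 3d d⁸ ion with strong-field ligands gains enough CFSE to favour square planar over tetrahedral. → square planar.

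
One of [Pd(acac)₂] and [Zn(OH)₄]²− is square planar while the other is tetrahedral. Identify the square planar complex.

[Pd(acac)₂]

For [Pd(acac)₂]: Summing ligand charges against the 0 overall charge gives an oxidation state of +2 for palladium. Pd sits in group 10, so the d-electron count is 10 − 2 = 8. A 4d d⁸ ion has a large crystal-field splitting; square planar leaves the high-energy d_{x²−y²} orbital empty and maximises CFSE. → square planar.
For [Zn(OH)₄]²−: Summing ligand charges against the −2 overall charge gives an oxidation state of +2 for zinc. Group 12 minus oxidation state 2 gives a d¹⁰ configuration. A d¹⁰ ion has no crystal-field stabilisation preference between square planar and tetrahedral, so four ligands adopt the sterically favoured tetrahedral geometry. → tetrahedral.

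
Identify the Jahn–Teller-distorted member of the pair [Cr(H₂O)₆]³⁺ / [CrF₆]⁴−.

[CrF₆]⁴−

[Cr(H₂O)₆]³⁺: Water is neutral; balancing the +3 overall charge requires Cr(III). Group 6 minus oxidation state 3 gives a d³ configuration. The d³ configuration leaves the e_g set evenly filled (or empty) — no strong Jahn–Teller driving force.
[CrF₆]⁴−: Each fluoride is −1; balancing the −4 overall charge requires Cr(II). Chromium is a group-6 element; Cr(II) is therefore d⁴. Fluoride is a weak-field ligand for a first-row metal, so the complex is high-spin. The t₂g³e_g¹ (high-spin) configuration has an unevenly filled e_g set; the Jahn–Teller theorem predicts a tetragonal distortion (typically axial elongation) to lift the degeneracy.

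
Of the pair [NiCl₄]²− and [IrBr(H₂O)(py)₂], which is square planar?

For [NiCl₄]²−: Ligand charges: each chloride is −1. With an overall charge of −2 the nickel centre must be in the +2 oxidation state. Ni sits in group 10, so the d-electron count is 10 − 2 = 8. Chloride is a weak-field ligand. With weak-field ligands the CFSE gain from square planar is small, so a 3d d⁸ ion takes the sterically preferred tetrahedral geometry. → tetrahedral.
For [IrBr(H₂O)(py)₂]: Each bromide is −1; water is neutral; pyridine is neutral; balancing the 0 overall charge requires Ir(I). Iridium is a group-9 element; Ir(I) is therefore d⁸. A 5d d⁸ ion has a large crystal-field splitting; square planar leaves the high-energy d_{x²−y²} orbital empty and maximises CFSE. → square planar.

[IrBr(H₂O)(py)₂]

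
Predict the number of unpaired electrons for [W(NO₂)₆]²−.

2 unpaired electrons

Each nitro (N-bound nitrite) is −1; balancing the −2 overall charge requires W(IV).
W sits in group 6, so the d-electron count is 6 − 4 = 2.
In an octahedral field the d² configuration is t₂g²e_g⁰ (only one arrangement possible), giving 2 unpaired electrons.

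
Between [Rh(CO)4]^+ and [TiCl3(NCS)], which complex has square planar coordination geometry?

For [Rh(CO)4]^+: Carbonyl is neutral; balancing the +1 overall charge requires Rh(I). Group 9 minus oxidation state 1 gives a d⁸ configuration. A 4d d⁸ ion has a large crystal-field splitting; square planar leaves the high-energy d_{x²−y²} orbital empty and maximises CFSE. → square planar.
For [TiCl3(NCS)]: Each chloride is −1; each isothiocyanate is −1; balancing the 0 overall charge requires Ti(IV). Group 4 minus oxidation state 4 gives a d⁰ configuration. A d⁰ ion has no crystal-field stabilisation preference between square planar and tetrahedral, so four ligands adopt the sterically favoured tetrahedral geometry. → tetrahedral.

[Rh(CO)4]^+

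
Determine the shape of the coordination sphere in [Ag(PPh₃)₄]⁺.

tetrahedral

Triphenylphosphine is neutral; balancing the +1 overall charge requires Ag(I).
Ag sits in group 11, so the d-electron count is 11 − 1 = 10.
Coordination number: 4.
A d¹⁰ ion has no crystal-field stabilisation preference between square planar and tetrahedral, so four ligands adopt the sterically favoured tetrahedral geometry.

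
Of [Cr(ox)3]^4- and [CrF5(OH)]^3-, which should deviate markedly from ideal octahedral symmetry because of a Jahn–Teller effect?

[Cr(ox)3]^4-: Each oxalate is −2; balancing the −4 overall charge requires Cr(II). Cr sits in group 6, so the d-electron count is 6 − 2 = 4. Oxalate is a weak-field ligand for a first-row metal, so the complex is high-spin. The t₂g³e_g¹ (high-spin) configuration has an unevenly filled e_g set; the Jahn–Teller theorem predicts a tetragonal distortion (typically axial elongation) to lift the degeneracy.
[CrF5(OH)]^3-: Each fluoride is −1; each hydroxide is −1; balancing the −3 overall charge requires Cr(III). Chromium is a group-6 element; Cr(III) is therefore d³. The d³ configuration leaves the e_g set evenly filled (or empty) — no strong Jahn–Teller driving force.

[Cr(ox)3]^4-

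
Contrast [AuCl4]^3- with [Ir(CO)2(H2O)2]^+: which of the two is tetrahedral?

For [AuCl4]^3-: Summing ligand charges against the −3 overall charge gives an oxidation state of +1 for gold. Gold is a group-11 element; Au(I) is therefore d¹⁰. A d¹⁰ ion has no crystal-field stabilisation preference between square planar and tetrahedral, so four ligands adopt the sterically favoured tetrahedral geometry. → tetrahedral.
For [Ir(CO)2(H2O)2]^+: Ligand charges: carbonyl is neutral; water is neutral. With an overall charge of +1 the iridium centre must be in the +1 oxidation state. Iridium is a group-9 element; Ir(I) is therefore d⁸. A 5d d⁸ ion has a large crystal-field splitting; square planar leaves the high-energy d_{x²−y²} orbital empty and maximises CFSE. → square planar.

[AuCl4]^3-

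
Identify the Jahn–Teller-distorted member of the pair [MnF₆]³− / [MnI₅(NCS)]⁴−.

[MnF₆]³−

[MnF₆]³−: Each fluoride is −1; balancing the −3 overall charge requires Mn(III). Group 7 minus oxidation state 3 gives a d⁴ configuration. Fluoride is a weak-field ligand for a first-row metal, so the complex is high-spin. The t₂g³e_g¹ (high-spin) configuration has an unevenly filled e_g set; the Jahn–Teller theorem predicts a tetragonal distortion (typically axial elongation) to lift the degeneracy.
[MnI₅(NCS)]⁴−: Ligand charges: each iodide is −1; each isothiocyanate is −1. With an overall charge of −4 the manganese centre must be in the +2 oxidation state. Mn sits in group 7, so the d-electron count is 7 − 2 = 5. Iodide and isothiocyanate are weak-field ligands for a first-row metal, so the complex is high-spin. The d⁵ configuration leaves the e_g set evenly filled (or empty) — no strong Jahn–Teller driving force.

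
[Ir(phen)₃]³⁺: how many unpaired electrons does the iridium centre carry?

Ligand charges: 1,10-phenanthroline is neutral. With an overall charge of +3 the iridium centre must be in the +3 oxidation state.
Group 9 minus oxidation state 3 gives a d⁶ configuration.
Counting donor atoms: 3×1,10-phenanthroline (bidentate) → 6 donors. Coordination number = 6.
The spin state decides the count: a 5d ion has a large Δₒ and is invariably low-spin.
An octahedral low-spin d⁶ ion is t₂g⁶e_g⁰, giving 0 unpaired electrons.

0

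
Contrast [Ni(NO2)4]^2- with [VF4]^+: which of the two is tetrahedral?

For [Ni(NO2)4]^2-: Ligand charges: each nitro (N-bound nitrite) is −1. With an overall charge of −2 the nickel centre must be in the +2 oxidation state. Group 10 minus oxidation state 2 gives a d⁸ configuration. Nitro (N-bound nitrite) is a strong-field ligand (high in the spectrochemical series). A 3d d⁸ ion with strong-field ligands gains enough CFSE to favour square planar over tetrahedral. → square planar.
For [VF4]^+: Each fluoride is −1; balancing the +1 overall charge requires V(V). Group 5 minus oxidation state 5 gives a d⁰ configuration. A d⁰ ion has no crystal-field stabilisation preference between square planar and tetrahedral, so four ligands adopt the sterically favoured tetrahedral geometry. → tetrahedral.

[VF4]^+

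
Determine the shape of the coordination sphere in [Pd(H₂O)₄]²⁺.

Summing ligand charges against the +2 overall charge gives an oxidation state of +2 for palladium.
Palladium is a group-10 element; Pd(II) is therefore d⁸.
Coordination number: 4.
A 4d d⁸ ion has a large crystal-field splitting; square planar leaves the high-energy d_{x²−y²} orbital empty and maximises CFSE.

square planar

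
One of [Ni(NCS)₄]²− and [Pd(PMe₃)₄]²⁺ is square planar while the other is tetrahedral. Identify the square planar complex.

[Pd(PMe₃)₄]²⁺

For [Ni(NCS)₄]²−: Ligand charges: each isothiocyanate is −1. With an overall charge of −2 the nickel centre must be in the +2 oxidation state. Nickel is a group-10 element; Ni(II) is therefore d⁸. Isothiocyanate is a weak-field ligand. With weak-field ligands the CFSE gain from square planar is small, so a 3d d⁸ ion takes the sterically preferred tetrahedral geometry. → tetrahedral.
For [Pd(PMe₃)₄]²⁺: Summing ligand charges against the +2 overall charge gives an oxidation state of +2 for palladium. Palladium is a group-10 element; Pd(II) is therefore d⁸. A 4d d⁸ ion has a large crystal-field splitting; square planar leaves the high-energy d_{x²−y²} orbital empty and maximises CFSE. → square planar.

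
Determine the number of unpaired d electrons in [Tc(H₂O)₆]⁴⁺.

3

Water is neutral; balancing the +4 overall charge requires Tc(IV).
Technetium is a group-7 element; Tc(IV) is therefore d³.
In an octahedral field the d³ configuration is t₂g³e_g⁰ (only one arrangement possible), giving 3 unpaired electrons.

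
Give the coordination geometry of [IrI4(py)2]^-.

Ligand charges: each iodide is −1; pyridine is neutral. With an overall charge of −1 the iridium centre must be in the +3 oxidation state.
Ir sits in group 9, so the d-electron count is 9 − 3 = 6.
With 6 monodentate ligands the coordination number is 6.
Six donors around a single metal centre give an octahedral coordination sphere.

octahedral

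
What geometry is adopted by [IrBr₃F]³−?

square planar

Summing ligand charges against the −3 overall charge gives an oxidation state of +1 for iridium.
Iridium is a group-9 element; Ir(I) is therefore d⁸.
With 4 monodentate ligands the coordination number is 4.
A 5d d⁸ ion has a large crystal-field splitting; square planar leaves the high-energy d_{x²−y²} orbital empty and maximises CFSE.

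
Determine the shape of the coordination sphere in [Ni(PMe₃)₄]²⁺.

Trimethylphosphine is neutral; balancing the +2 overall charge requires Ni(II).
Nickel is a group-10 element; Ni(II) is therefore d⁸.
Coordination number: 4.
Trimethylphosphine is a strong-field ligand (high in the spectrochemical series).
A 3d d⁸ ion with strong-field ligands gains enough CFSE to favour square planar over tetrahedral.

square planar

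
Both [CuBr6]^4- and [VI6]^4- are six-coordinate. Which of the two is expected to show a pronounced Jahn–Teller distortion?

[CuBr6]^4-: Each bromide is −1; balancing the −4 overall charge requires Cu(II). Copper is a group-11 element; Cu(II) is therefore d⁹. The t₂g⁶e_g³ configuration has an unevenly filled e_g set; the Jahn–Teller theorem predicts a tetragonal distortion (typically axial elongation) to lift the degeneracy.
[VI6]^4-: Each iodide is −1; balancing the −4 overall charge requires V(II). V sits in group 5, so the d-electron count is 5 − 2 = 3. The d³ configuration leaves the e_g set evenly filled (or empty) — no strong Jahn–Teller driving force.

[CuBr6]^4-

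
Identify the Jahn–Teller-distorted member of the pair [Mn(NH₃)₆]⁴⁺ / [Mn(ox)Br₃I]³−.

[Mn(NH₃)₆]⁴⁺: Ammonia is neutral; balancing the +4 overall charge requires Mn(IV). Group 7 minus oxidation state 4 gives a d³ configuration. The d³ configuration leaves the e_g set evenly filled (or empty) — no strong Jahn–Teller driving force.
[Mn(ox)Br₃I]³−: Each oxalate is −2; each bromide is −1; each iodide is −1; balancing the −3 overall charge requires Mn(III). Group 7 minus oxidation state 3 gives a d⁴ configuration. Bromide, iodide, and oxalate are weak-field ligands for a first-row metal, so the complex is high-spin. The t₂g³e_g¹ (high-spin) configuration has an unevenly filled e_g set; the Jahn–Teller theorem predicts a tetragonal distortion (typically axial elongation) to lift the degeneracy.

[Mn(ox)Br₃I]³−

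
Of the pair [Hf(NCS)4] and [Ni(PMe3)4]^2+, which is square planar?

[Ni(PMe3)4]^2+

For [Hf(NCS)4]: Ligand charges: each isothiocyanate is −1. With an overall charge of 0 the hafnium centre must be in the +4 oxidation state. Group 4 minus oxidation state 4 gives a d⁰ configuration. A d⁰ ion has no crystal-field stabilisation preference between square planar and tetrahedral, so four ligands adopt the sterically favoured tetrahedral geometry. → tetrahedral.
For [Ni(PMe3)4]^2+: Trimethylphosphine is neutral; balancing the +2 overall charge requires Ni(II). Ni sits in group 10, so the d-electron count is 10 − 2 = 8. Trimethylphosphine is a strong-field ligand (high in the spectrochemical series). A 3d d⁸ ion with strong-field ligands gains enough CFSE to favour square planar over tetrahedral. → square planar.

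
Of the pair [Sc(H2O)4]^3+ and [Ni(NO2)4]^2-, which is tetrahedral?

[Sc(H2O)4]^3+

For [Sc(H2O)4]^3+: Water is neutral; balancing the +3 overall charge requires Sc(III). Sc sits in group 3, so the d-electron count is 3 − 3 = 0. A d⁰ ion has no crystal-field stabilisation preference between square planar and tetrahedral, so four ligands adopt the sterically favoured tetrahedral geometry. → tetrahedral.
For [Ni(NO2)4]^2-: Summing ligand charges against the −2 overall charge gives an oxidation state of +2 for nickel. Group 10 minus oxidation state 2 gives a d⁸ configuration. Nitro (N-bound nitrite) is a strong-field ligand (high in the spectrochemical series). A 3d d⁸ ion with strong-field ligands gains enough CFSE to favour square planar over tetrahedral. → square planar.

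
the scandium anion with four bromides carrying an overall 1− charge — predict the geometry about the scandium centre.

tetrahedral

Each bromide is −1; balancing the −1 overall charge requires Sc(III).
Sc sits in group 3, so the d-electron count is 3 − 3 = 0.
Coordination number: 4.
A d⁰ ion has no crystal-field stabilisation preference between square planar and tetrahedral, so four ligands adopt the sterically favoured tetrahedral geometry.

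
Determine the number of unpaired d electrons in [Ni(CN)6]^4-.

Ligand charges: each cyanide is −1. With an overall charge of −4 the nickel centre must be in the +2 oxidation state.
Ni sits in group 10, so the d-electron count is 10 − 2 = 8.
In an octahedral field the d⁸ configuration is t₂g⁶e_g² (only one arrangement possible), giving 2 unpaired electrons.

2 unpaired electrons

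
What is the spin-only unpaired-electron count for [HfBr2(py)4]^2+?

Summing ligand charges against the +2 overall charge gives an oxidation state of +4 for hafnium.
Hf sits in group 4, so the d-electron count is 4 − 4 = 0.
In an octahedral field the d⁰ configuration is t₂g⁰e_g⁰, giving 0 unpaired electrons.

0 unpaired electrons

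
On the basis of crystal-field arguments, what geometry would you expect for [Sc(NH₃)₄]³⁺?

Ligand charges: ammonia is neutral. With an overall charge of +3 the scandium centre must be in the +3 oxidation state.
Sc sits in group 3, so the d-electron count is 3 − 3 = 0.
With 4 monodentate ligands the coordination number is 4.
A d⁰ ion has no crystal-field stabilisation preference between square planar and tetrahedral, so four ligands adopt the sterically favoured tetrahedral geometry.

tetrahedral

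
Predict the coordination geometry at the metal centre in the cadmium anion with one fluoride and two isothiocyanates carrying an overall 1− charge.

Summing ligand charges against the −1 overall charge gives an oxidation state of +2 for cadmium.
Cd sits in group 12, so the d-electron count is 12 − 2 = 10.
Coordination number: 3.
Three ligands around a d¹⁰ centre minimise repulsion in a trigonal-planar arrangement.

trigonal planar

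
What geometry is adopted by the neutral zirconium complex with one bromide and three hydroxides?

Ligand charges: each bromide is −1; each hydroxide is −1. With an overall charge of 0 the zirconium centre must be in the +4 oxidation state.
Group 4 minus oxidation state 4 gives a d⁰ configuration.
Coordination number: 4.
A d⁰ ion has no crystal-field stabilisation preference between square planar and tetrahedral, so four ligands adopt the sterically favoured tetrahedral geometry.

tetrahedral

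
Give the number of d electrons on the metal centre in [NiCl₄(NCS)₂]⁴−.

Summing ligand charges against the −4 overall charge gives an oxidation state of +2 for nickel.
Ni sits in group 10, so the d-electron count is 10 − 2 = 8.

d⁸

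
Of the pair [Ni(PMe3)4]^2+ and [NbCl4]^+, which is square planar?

For [Ni(PMe3)4]^2+: Trimethylphosphine is neutral; balancing the +2 overall charge requires Ni(II). Group 10 minus oxidation state 2 gives a d⁸ configuration. Trimethylphosphine is a strong-field ligand (high in the spectrochemical series). A 3d d⁸ ion with strong-field ligands gains enough CFSE to favour square planar over tetrahedral. → square planar.
For [NbCl4]^+: Ligand charges: each chloride is −1. With an overall charge of +1 the niobium centre must be in the +5 oxidation state. Nb sits in group 5, so the d-electron count is 5 − 5 = 0. A d⁰ ion has no crystal-field stabilisation preference between square planar and tetrahedral, so four ligands adopt the sterically favoured tetrahedral geometry. → tetrahedral.

[Ni(PMe3)4]^2+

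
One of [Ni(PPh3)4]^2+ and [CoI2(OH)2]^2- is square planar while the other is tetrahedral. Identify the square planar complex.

For [Ni(PPh3)4]^2+: Ligand charges: triphenylphosphine is neutral. With an overall charge of +2 the nickel centre must be in the +2 oxidation state. Ni sits in group 10, so the d-electron count is 10 − 2 = 8. Triphenylphosphine is a strong-field ligand (high in the spectrochemical series). A 3d d⁸ ion with strong-field ligands gains enough CFSE to favour square planar over tetrahedral. → square planar.
For [CoI2(OH)2]^2-: Ligand charges: each iodide is −1; each hydroxide is −1. With an overall charge of −2 the cobalt centre must be in the +2 oxidation state. Group 9 minus oxidation state 2 gives a d⁷ configuration. For a high-spin 3d d⁷ ion with weak-field ligands the small Δₜ gives little square-planar CFSE advantage, so four ligands adopt the sterically favoured tetrahedral geometry. → tetrahedral.

[Ni(PPh3)4]^2+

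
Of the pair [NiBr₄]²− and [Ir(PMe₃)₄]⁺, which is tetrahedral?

[NiBr₄]²−

For [NiBr₄]²−: Each bromide is −1; balancing the −2 overall charge requires Ni(II). Ni sits in group 10, so the d-electron count is 10 − 2 = 8. Bromide is a weak-field ligand. With weak-field ligands the CFSE gain from square planar is small, so a 3d d⁸ ion takes the sterically preferred tetrahedral geometry. → tetrahedral.
For [Ir(PMe₃)₄]⁺: Ligand charges: trimethylphosphine is neutral. With an overall charge of +1 the iridium centre must be in the +1 oxidation state. Group 9 minus oxidation state 1 gives a d⁸ configuration. A 5d d⁸ ion has a large crystal-field splitting; square planar leaves the high-energy d_{x²−y²} orbital empty and maximises CFSE. → square planar.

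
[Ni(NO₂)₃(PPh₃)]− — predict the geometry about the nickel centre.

square planar

Summing ligand charges against the −1 overall charge gives an oxidation state of +2 for nickel.
Group 10 minus oxidation state 2 gives a d⁸ configuration.
Coordination number: 4.
Nitro (N-bound nitrite) and triphenylphosphine are strong-field ligands (high in the spectrochemical series).
A 3d d⁸ ion with strong-field ligands gains enough CFSE to favour square planar over tetrahedral.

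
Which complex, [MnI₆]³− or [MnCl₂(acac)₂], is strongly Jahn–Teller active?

[MnI₆]³−

[MnI₆]³−: Each iodide is −1; balancing the −3 overall charge requires Mn(III). Mn sits in group 7, so the d-electron count is 7 − 3 = 4. Iodide is a weak-field ligand for a first-row metal, so the complex is high-spin. The t₂g³e_g¹ (high-spin) configuration has an unevenly filled e_g set; the Jahn–Teller theorem predicts a tetragonal distortion (typically axial elongation) to lift the degeneracy.
[MnCl₂(acac)₂]: Summing ligand charges against the 0 overall charge gives an oxidation state of +4 for manganese. Mn sits in group 7, so the d-electron count is 7 − 4 = 3. The d³ configuration leaves the e_g set evenly filled (or empty) — no strong Jahn–Teller driving force.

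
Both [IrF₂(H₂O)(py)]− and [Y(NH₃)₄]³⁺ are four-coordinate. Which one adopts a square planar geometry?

For [IrF₂(H₂O)(py)]−: Ligand charges: each fluoride is −1; water is neutral; pyridine is neutral. With an overall charge of −1 the iridium centre must be in the +1 oxidation state. Iridium is a group-9 element; Ir(I) is therefore d⁸. A 5d d⁸ ion has a large crystal-field splitting; square planar leaves the high-energy d_{x²−y²} orbital empty and maximises CFSE. → square planar.
For [Y(NH₃)₄]³⁺: Ammonia is neutral; balancing the +3 overall charge requires Y(III). Group 3 minus oxidation state 3 gives a d⁰ configuration. A d⁰ ion has no crystal-field stabilisation preference between square planar and tetrahedral, so four ligands adopt the sterically favoured tetrahedral geometry. → tetrahedral.

[IrF₂(H₂O)(py)]−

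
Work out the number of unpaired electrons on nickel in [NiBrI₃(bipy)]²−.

Each bromide is −1; each iodide is −1; 2,2′-bipyridine is neutral; balancing the −2 overall charge requires Ni(II).
Group 10 minus oxidation state 2 gives a d⁸ configuration.
Counting donor atoms: 1×bromide (monodentate) → 1 donor; 3×iodide (monodentate) → 3 donors; 1×2,2′-bipyridine (bidentate) → 2 donors. Coordination number = 6.
In an octahedral field the d⁸ configuration is t₂g⁶e_g² (only one arrangement possible), giving 2 unpaired electrons.

2 unpaired electrons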